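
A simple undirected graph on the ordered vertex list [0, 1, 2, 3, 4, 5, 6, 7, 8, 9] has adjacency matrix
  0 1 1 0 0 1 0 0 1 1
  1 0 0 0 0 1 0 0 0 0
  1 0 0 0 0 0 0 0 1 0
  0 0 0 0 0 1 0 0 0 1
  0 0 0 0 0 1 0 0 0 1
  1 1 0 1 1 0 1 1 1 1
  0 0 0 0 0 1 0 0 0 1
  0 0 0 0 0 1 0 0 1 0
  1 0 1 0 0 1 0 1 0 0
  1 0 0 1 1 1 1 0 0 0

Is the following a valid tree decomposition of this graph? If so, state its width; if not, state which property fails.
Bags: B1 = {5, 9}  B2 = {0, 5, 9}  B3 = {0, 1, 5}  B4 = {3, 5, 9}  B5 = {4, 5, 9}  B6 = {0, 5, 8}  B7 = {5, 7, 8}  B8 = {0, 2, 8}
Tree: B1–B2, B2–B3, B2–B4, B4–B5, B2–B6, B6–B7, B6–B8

No — vertex 6 appears in no bag.

A tree decomposition must satisfy three properties: every vertex lies in some bag; for every edge, both endpoints lie together in some bag; and for every vertex, the bags containing it form a connected subtree. Here vertex 6 appears in no bag, so the decomposition is invalid.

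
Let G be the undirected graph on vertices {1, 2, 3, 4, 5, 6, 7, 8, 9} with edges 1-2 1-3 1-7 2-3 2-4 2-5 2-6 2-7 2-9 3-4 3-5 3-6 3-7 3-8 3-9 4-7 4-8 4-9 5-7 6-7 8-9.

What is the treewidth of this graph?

3

A width-3 tree decomposition is:
Bags: B1 = {2, 3, 4, 7}  B2 = {2, 3, 4, 9}  B3 = {3, 4, 8, 9}  B4 = {2, 3, 6, 7}  B5 = {2, 3, 5, 7}  B6 = {1, 2, 3, 7}
Tree: B1–B2, B2–B3, B1–B4, B1–B5, B4–B6
Every bag has size at most 4, so the width is 4 − 1 = 3 and tw(G) ≤ 3. On the other hand G contains the 4-clique {3, 4, 8, 9}. A clique must lie in a single bag of any decomposition, so no decomposition can have width below 3. The upper and lower bounds meet at 3, so that is the treewidth.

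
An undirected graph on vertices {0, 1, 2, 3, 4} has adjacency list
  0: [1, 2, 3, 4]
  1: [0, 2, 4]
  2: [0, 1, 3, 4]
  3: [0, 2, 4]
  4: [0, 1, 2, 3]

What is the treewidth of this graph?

3

A width-3 tree decomposition is:
Bags: B1 = {0, 2, 3, 4}  B2 = {0, 1, 2, 4}
Tree: B1–B2
The largest bag has 4 vertices, giving width 3; this decomposition certifies tw(G) ≤ 3. For the lower bound, the 4 vertices {0, 1, 2, 4} are pairwise adjacent, and any tree decomposition puts a clique entirely inside one bag — forcing width ≥ 3. Combining the bounds, tw(G) = 3.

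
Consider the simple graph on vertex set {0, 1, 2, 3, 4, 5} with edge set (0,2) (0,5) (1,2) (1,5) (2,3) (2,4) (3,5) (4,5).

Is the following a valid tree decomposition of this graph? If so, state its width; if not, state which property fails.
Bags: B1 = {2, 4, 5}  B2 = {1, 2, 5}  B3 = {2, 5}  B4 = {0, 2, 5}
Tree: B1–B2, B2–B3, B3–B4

No — vertex 3 appears in no bag.

A tree decomposition must satisfy three properties: every vertex lies in some bag; for every edge, both endpoints lie together in some bag; and for every vertex, the bags containing it form a connected subtree. Here vertex 3 appears in no bag, so the decomposition is invalid.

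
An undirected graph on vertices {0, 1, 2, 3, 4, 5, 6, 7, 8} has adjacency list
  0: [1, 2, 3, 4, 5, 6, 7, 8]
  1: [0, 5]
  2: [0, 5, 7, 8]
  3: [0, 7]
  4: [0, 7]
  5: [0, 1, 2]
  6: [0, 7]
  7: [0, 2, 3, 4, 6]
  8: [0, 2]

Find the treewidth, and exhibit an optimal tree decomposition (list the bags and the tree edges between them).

Treewidth 2.
One such decomposition:
Bags: B1 = {0, 2, 7}  B2 = {0, 2, 5}  B3 = {0, 3, 7}  B4 = {0, 1, 5}  B5 = {0, 6, 7}  B6 = {0, 4, 7}  B7 = {0, 2, 8}
Tree: B1–B2, B1–B3, B2–B4, B1–B5, B1–B6, B1–B7

Every bag has size at most 3, so the width is 3 − 1 = 2 and tw(G) ≤ 2. Conversely, {0, 2, 8} is a clique of size 3, and the vertices of any clique must share a bag in every tree decomposition; so some bag has ≥ 3 vertices and tw(G) ≥ 2. Hence tw(G) = 2 exactly.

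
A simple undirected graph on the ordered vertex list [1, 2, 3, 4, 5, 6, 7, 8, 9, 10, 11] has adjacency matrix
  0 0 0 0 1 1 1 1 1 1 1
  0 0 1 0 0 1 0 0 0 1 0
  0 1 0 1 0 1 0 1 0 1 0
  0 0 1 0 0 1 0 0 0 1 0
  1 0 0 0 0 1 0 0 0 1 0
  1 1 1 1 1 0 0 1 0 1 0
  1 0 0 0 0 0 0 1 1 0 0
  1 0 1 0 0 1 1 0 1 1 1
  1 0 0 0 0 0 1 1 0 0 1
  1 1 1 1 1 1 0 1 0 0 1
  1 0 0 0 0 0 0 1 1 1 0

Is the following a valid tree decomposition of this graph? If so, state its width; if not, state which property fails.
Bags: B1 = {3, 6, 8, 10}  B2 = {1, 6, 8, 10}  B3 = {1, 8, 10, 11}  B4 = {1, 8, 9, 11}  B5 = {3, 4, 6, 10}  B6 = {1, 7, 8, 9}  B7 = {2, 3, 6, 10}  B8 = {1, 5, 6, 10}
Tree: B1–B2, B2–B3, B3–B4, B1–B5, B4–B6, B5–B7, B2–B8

Vertex coverage: the bags together contain {1, 2, 3, 4, 5, 6, 7, 8, 9, 10, 11}, the full vertex set. Edge coverage: each edge of G has both endpoints in at least one bag. Running intersection: for every vertex, the bags containing it form a connected subtree. All three properties hold, so this is a valid tree decomposition of width max|bag| − 1 = 3, and hence tw(G) ≤ 3.

Yes; width 3.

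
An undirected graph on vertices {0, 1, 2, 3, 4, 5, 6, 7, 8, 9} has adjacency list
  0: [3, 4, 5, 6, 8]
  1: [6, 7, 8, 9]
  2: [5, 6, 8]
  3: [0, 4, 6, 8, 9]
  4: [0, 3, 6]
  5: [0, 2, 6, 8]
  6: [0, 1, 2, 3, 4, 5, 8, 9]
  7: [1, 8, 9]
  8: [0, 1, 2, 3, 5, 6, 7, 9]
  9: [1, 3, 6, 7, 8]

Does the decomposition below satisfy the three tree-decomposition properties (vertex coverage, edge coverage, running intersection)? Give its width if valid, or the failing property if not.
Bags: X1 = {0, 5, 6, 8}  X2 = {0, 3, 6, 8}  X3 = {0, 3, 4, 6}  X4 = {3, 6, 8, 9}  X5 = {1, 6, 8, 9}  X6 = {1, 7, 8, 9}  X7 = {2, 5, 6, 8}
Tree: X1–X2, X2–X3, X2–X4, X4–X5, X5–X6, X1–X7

Every vertex of G appears in some bag (union = {0, 1, 2, 3, 4, 5, 6, 7, 8, 9}); every edge is covered by a bag; and for each vertex v the set of bags containing v is connected in the bag tree. The decomposition is therefore valid. The largest bag has 4 vertices, so the width is 3.

Yes; width 3.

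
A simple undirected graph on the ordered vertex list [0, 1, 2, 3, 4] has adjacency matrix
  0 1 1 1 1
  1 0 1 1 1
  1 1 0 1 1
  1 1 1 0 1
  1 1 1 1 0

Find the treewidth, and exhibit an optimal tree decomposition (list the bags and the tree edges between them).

Treewidth 4.
Bags: B1 = {0, 1, 2, 3, 4}
Tree: (single bag)

A single bag containing all 5 vertices is trivially a valid decomposition of width 4. For the lower bound, the 5 vertices {0, 1, 2, 3, 4} are pairwise adjacent, and any tree decomposition puts a clique entirely inside one bag — forcing width ≥ 4. Therefore the treewidth is 4.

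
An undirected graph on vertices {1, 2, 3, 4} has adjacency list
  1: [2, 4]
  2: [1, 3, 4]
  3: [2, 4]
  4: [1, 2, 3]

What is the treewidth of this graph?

A width-2 tree decomposition is:
Bags: B1 = {1, 2, 4}  B2 = {2, 3, 4}
Tree: B1–B2
Every bag has size at most 3, so the width is 3 − 1 = 2 and tw(G) ≤ 2. Conversely, {1, 2, 4} is a clique of size 3, and the vertices of any clique must share a bag in every tree decomposition; so some bag has ≥ 3 vertices and tw(G) ≥ 2. The upper and lower bounds meet at 2, so that is the treewidth.

2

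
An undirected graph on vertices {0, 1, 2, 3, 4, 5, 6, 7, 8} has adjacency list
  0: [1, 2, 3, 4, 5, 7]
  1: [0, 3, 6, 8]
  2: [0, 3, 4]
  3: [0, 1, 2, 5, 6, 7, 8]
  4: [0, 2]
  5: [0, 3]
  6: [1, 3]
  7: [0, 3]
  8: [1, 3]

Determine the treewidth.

A width-2 tree decomposition is:
Bags: B1 = {0, 3, 7}  B2 = {0, 2, 3}  B3 = {0, 3, 5}  B4 = {0, 1, 3}  B5 = {1, 3, 8}  B6 = {0, 2, 4}  B7 = {1, 3, 6}
Tree: B1–B2, B1–B3, B3–B4, B4–B5, B2–B6, B5–B7
The largest bag has 3 vertices, giving width 2; this decomposition certifies tw(G) ≤ 2. Conversely, {0, 1, 3} is a clique of size 3, and the vertices of any clique must share a bag in every tree decomposition; so some bag has ≥ 3 vertices and tw(G) ≥ 2. The upper and lower bounds meet at 2, so that is the treewidth.

2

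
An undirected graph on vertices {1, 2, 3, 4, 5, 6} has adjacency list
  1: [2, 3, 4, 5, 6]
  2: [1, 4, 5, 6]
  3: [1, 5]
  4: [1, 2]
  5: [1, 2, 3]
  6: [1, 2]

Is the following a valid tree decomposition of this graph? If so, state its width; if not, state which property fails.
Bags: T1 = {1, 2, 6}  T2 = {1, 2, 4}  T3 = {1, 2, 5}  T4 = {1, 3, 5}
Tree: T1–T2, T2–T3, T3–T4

Yes; width 2.

Vertex coverage: the bags together contain {1, 2, 3, 4, 5, 6}, the full vertex set. Edge coverage: each edge of G has both endpoints in at least one bag. Running intersection: for every vertex, the bags containing it form a connected subtree. All three properties hold, so this is a valid tree decomposition of width max|bag| − 1 = 2, and hence tw(G) ≤ 2.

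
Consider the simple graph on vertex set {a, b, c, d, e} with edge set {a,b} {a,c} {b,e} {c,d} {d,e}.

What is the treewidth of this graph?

2

A width-2 tree decomposition is:
Bags: B1 = {a, b, e}  B2 = {a, d, e}  B3 = {a, c, d}
Tree: B1–B2, B2–B3
Every bag has size at most 3, so the width is 3 − 1 = 2 and tw(G) ≤ 2. For the lower bound, G contains the cycle a–b–e–d–c–a, so G is not a forest; only forests have treewidth ≤ 1, hence tw(G) ≥ 2. Therefore the treewidth is 2.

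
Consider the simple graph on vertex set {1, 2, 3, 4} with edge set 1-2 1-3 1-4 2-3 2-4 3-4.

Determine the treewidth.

A width-3 tree decomposition is:
Bags: B1 = {1, 2, 3, 4}
Tree: (single bag)
With just one bag of size 4, the width is 4 − 1 = 3, so tw(G) ≤ 3. Conversely, {1, 2, 3, 4} is a clique of size 4, and the vertices of any clique must share a bag in every tree decomposition; so some bag has ≥ 4 vertices and tw(G) ≥ 3. Combining the bounds, tw(G) = 3.

3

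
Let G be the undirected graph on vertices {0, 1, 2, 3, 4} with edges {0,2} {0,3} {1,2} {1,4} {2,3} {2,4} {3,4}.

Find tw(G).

A width-2 tree decomposition is:
Bags: B1 = {2, 3, 4}  B2 = {0, 2, 3}  B3 = {1, 2, 4}
Tree: B1–B2, B1–B3
The largest bag has 3 vertices, giving width 2; this decomposition certifies tw(G) ≤ 2. For the lower bound, the 3 vertices {1, 2, 4} are pairwise adjacent, and any tree decomposition puts a clique entirely inside one bag — forcing width ≥ 2. Therefore the treewidth is 2.

2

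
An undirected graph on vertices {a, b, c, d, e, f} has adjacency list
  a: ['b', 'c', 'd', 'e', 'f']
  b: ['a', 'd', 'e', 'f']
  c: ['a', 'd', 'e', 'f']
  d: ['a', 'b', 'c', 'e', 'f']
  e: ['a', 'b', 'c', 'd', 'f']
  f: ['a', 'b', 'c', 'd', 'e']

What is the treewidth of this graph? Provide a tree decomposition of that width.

Each bag holds 5 vertices, so the decomposition has width 4, which upper-bounds the treewidth. On the other hand G contains the 5-clique {a, c, d, e, f}. A clique must lie in a single bag of any decomposition, so no decomposition can have width below 4. Hence tw(G) = 4 exactly.

Treewidth 4.
One optimal decomposition is:
Bags: B1 = {a, b, d, e, f}  B2 = {a, c, d, e, f}
Tree: B1–B2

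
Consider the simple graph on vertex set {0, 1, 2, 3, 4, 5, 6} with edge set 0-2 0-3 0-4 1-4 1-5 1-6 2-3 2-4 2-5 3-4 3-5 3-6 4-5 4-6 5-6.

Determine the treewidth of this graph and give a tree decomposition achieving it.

Every bag has size at most 4, so the width is 4 − 1 = 3 and tw(G) ≤ 3. Conversely, {1, 4, 5, 6} is a clique of size 4, and the vertices of any clique must share a bag in every tree decomposition; so some bag has ≥ 4 vertices and tw(G) ≥ 3. Therefore the treewidth is 3.

Treewidth 3.
One optimal decomposition is:
Bags: B1 = {3, 4, 5, 6}  B2 = {2, 3, 4, 5}  B3 = {1, 4, 5, 6}  B4 = {0, 2, 3, 4}
Tree: B1–B2, B1–B3, B2–B4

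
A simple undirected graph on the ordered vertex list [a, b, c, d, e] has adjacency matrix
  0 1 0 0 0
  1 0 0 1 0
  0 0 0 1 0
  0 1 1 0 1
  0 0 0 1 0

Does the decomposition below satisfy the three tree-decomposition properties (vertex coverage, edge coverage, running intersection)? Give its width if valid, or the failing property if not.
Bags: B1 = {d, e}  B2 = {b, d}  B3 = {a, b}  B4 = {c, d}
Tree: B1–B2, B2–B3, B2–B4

Vertex coverage: the bags together contain {a, b, c, d, e}, the full vertex set. Edge coverage: each edge of G has both endpoints in at least one bag. Running intersection: for every vertex, the bags containing it form a connected subtree. All three properties hold, so this is a valid tree decomposition of width max|bag| − 1 = 1, and hence tw(G) ≤ 1.

Yes; width 1.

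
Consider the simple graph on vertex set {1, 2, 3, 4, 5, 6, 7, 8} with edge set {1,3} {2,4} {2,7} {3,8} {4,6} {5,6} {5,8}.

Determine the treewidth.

1

A width-1 tree decomposition is:
Bags: B1 = {1, 3}  B2 = {3, 8}  B3 = {5, 8}  B4 = {5, 6}  B5 = {4, 6}  B6 = {2, 4}  B7 = {2, 7}
Tree: B1–B2, B2–B3, B3–B4, B4–B5, B5–B6, B6–B7
Each bag holds 2 vertices, so the decomposition has width 1, which upper-bounds the treewidth. Any graph with an edge has treewidth ≥ 1, and G has the edge 1–3. The upper and lower bounds meet at 1, so that is the treewidth.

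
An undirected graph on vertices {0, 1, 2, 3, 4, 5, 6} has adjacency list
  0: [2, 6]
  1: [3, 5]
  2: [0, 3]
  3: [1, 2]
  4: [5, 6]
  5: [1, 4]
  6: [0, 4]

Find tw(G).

2

A width-2 tree decomposition is:
Bags: B1 = {0, 2, 3}  B2 = {0, 1, 3}  B3 = {0, 1, 5}  B4 = {0, 4, 5}  B5 = {0, 4, 6}
Tree: B1–B2, B2–B3, B3–B4, B4–B5
Each bag holds 3 vertices, so the decomposition has width 2, which upper-bounds the treewidth. Since 0–2–3–1–5–4–6–0 is a cycle in G, G is not acyclic. Forests are exactly the graphs of treewidth ≤ 1, so tw(G) ≥ 2. Combining the bounds, tw(G) = 2.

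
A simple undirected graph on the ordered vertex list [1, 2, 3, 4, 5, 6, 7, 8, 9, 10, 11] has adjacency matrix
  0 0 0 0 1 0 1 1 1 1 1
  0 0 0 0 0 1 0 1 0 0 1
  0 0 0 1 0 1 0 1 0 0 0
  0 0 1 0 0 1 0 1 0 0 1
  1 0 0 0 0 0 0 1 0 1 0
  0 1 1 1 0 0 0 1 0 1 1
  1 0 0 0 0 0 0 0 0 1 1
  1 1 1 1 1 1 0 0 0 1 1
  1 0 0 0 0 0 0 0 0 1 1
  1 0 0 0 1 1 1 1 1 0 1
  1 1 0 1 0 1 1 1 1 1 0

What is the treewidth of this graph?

A width-3 tree decomposition is:
Bags: B1 = {6, 8, 10, 11}  B2 = {1, 8, 10, 11}  B3 = {2, 6, 8, 11}  B4 = {1, 9, 10, 11}  B5 = {4, 6, 8, 11}  B6 = {3, 4, 6, 8}  B7 = {1, 7, 10, 11}  B8 = {1, 5, 8, 10}
Tree: B1–B2, B1–B3, B2–B4, B3–B5, B5–B6, B2–B7, B2–B8
Every bag has size at most 4, so the width is 4 − 1 = 3 and tw(G) ≤ 3. On the other hand G contains the 4-clique {1, 8, 10, 11}. A clique must lie in a single bag of any decomposition, so no decomposition can have width below 3. The upper and lower bounds meet at 3, so that is the treewidth.

3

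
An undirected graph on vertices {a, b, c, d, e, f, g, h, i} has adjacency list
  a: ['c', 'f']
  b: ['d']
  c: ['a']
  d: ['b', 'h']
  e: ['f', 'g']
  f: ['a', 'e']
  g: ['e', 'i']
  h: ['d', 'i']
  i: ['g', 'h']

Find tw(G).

1

A width-1 tree decomposition is:
Bags: B1 = {b, d}  B2 = {d, h}  B3 = {h, i}  B4 = {g, i}  B5 = {e, g}  B6 = {e, f}  B7 = {a, f}  B8 = {a, c}
Tree: B1–B2, B2–B3, B3–B4, B4–B5, B5–B6, B6–B7, B7–B8
Each bag holds 2 vertices, so the decomposition has width 1, which upper-bounds the treewidth. G has an edge, so its treewidth is at least 1. Therefore the treewidth is 1.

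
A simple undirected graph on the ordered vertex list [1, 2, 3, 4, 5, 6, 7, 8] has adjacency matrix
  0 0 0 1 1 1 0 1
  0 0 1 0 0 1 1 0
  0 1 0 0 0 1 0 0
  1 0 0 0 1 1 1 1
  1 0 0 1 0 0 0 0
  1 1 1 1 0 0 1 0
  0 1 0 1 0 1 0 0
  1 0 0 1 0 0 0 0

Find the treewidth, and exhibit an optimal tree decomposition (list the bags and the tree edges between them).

Each bag holds 3 vertices, so the decomposition has width 2, which upper-bounds the treewidth. For the lower bound, the 3 vertices {2, 3, 6} are pairwise adjacent, and any tree decomposition puts a clique entirely inside one bag — forcing width ≥ 2. Therefore the treewidth is 2.

Treewidth 2.
Bags: B1 = {4, 6, 7}  B2 = {2, 6, 7}  B3 = {1, 4, 6}  B4 = {1, 4, 8}  B5 = {2, 3, 6}  B6 = {1, 4, 5}
Tree: B1–B2, B1–B3, B3–B4, B2–B5, B3–B6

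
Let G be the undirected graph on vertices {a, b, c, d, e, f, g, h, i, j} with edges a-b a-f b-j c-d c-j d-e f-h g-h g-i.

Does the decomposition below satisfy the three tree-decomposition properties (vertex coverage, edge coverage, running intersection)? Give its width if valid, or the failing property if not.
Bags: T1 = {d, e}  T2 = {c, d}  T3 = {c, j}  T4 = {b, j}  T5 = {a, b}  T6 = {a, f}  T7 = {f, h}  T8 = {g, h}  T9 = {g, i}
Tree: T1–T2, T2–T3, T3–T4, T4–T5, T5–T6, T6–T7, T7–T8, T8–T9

Vertex coverage: the bags together contain {a, b, c, d, e, f, g, h, i, j}, the full vertex set. Edge coverage: each edge of G has both endpoints in at least one bag. Running intersection: for every vertex, the bags containing it form a connected subtree. All three properties hold, so this is a valid tree decomposition of width max|bag| − 1 = 1, and hence tw(G) ≤ 1.

Yes; width 1.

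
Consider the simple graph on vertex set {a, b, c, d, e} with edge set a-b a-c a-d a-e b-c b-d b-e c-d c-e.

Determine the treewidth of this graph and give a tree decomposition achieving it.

The largest bag has 4 vertices, giving width 3; this decomposition certifies tw(G) ≤ 3. Conversely, {a, b, c, d} is a clique of size 4, and the vertices of any clique must share a bag in every tree decomposition; so some bag has ≥ 4 vertices and tw(G) ≥ 3. The upper and lower bounds meet at 3, so that is the treewidth.

Treewidth 3.
One such decomposition:
Bags: B1 = {a, b, c, e}  B2 = {a, b, c, d}
Tree: B1–B2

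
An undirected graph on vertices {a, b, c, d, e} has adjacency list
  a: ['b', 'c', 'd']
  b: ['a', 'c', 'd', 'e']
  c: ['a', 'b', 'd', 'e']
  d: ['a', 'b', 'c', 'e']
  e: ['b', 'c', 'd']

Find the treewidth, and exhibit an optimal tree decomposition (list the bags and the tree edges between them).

Treewidth 3.
One optimal decomposition is:
Bags: B1 = {b, c, d, e}  B2 = {a, b, c, d}
Tree: B1–B2

Each bag holds 4 vertices, so the decomposition has width 3, which upper-bounds the treewidth. On the other hand G contains the 4-clique {b, c, d, e}. A clique must lie in a single bag of any decomposition, so no decomposition can have width below 3. Hence tw(G) = 3 exactly.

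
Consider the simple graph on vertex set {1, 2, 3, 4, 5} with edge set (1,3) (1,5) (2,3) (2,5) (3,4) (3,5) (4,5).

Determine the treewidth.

2

A width-2 tree decomposition is:
Bags: B1 = {1, 3, 5}  B2 = {3, 4, 5}  B3 = {2, 3, 5}
Tree: B1–B2, B2–B3
Each bag holds 3 vertices, so the decomposition has width 2, which upper-bounds the treewidth. For the lower bound, the 3 vertices {1, 3, 5} are pairwise adjacent, and any tree decomposition puts a clique entirely inside one bag — forcing width ≥ 2. Therefore the treewidth is 2.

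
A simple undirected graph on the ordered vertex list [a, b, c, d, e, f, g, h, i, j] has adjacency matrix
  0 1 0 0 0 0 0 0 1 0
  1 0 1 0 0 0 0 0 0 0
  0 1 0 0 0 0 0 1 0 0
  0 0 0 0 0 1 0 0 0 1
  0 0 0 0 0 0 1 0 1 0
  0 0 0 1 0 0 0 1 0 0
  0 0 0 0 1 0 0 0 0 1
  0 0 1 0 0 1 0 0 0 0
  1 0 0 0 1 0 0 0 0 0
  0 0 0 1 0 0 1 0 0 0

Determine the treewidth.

2

A width-2 tree decomposition is:
Bags: B1 = {b, c, h}  B2 = {b, f, h}  B3 = {b, d, f}  B4 = {b, d, j}  B5 = {b, g, j}  B6 = {b, e, g}  B7 = {b, e, i}  B8 = {a, b, i}
Tree: B1–B2, B2–B3, B3–B4, B4–B5, B5–B6, B6–B7, B7–B8
Every bag has size at most 3, so the width is 3 − 1 = 2 and tw(G) ≤ 2. Since b–c–h–f–d–j–g–e–i–a–b is a cycle in G, G is not acyclic. Forests are exactly the graphs of treewidth ≤ 1, so tw(G) ≥ 2. Hence tw(G) = 2 exactly.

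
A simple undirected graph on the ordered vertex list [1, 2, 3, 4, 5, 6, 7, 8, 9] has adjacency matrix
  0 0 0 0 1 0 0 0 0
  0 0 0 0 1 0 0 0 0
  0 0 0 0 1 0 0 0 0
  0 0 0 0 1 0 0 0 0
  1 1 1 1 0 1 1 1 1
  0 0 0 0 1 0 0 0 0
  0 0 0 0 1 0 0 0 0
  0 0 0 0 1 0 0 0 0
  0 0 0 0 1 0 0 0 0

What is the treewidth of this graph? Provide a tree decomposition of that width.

Treewidth 1.
One such decomposition:
Bags: B1 = {4, 5}  B2 = {2, 5}  B3 = {1, 5}  B4 = {5, 9}  B5 = {3, 5}  B6 = {5, 8}  B7 = {5, 7}  B8 = {5, 6}
Tree: B1–B2, B2–B3, B2–B4, B1–B5, B4–B6, B1–B7, B5–B8

Each bag holds 2 vertices, so the decomposition has width 1, which upper-bounds the treewidth. G has an edge, so its treewidth is at least 1. Hence tw(G) = 1 exactly.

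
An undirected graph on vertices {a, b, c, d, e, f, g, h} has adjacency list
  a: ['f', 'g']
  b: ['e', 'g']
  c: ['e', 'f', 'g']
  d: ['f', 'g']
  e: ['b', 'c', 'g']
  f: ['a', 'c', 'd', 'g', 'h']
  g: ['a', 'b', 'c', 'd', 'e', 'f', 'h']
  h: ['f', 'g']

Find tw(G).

2

A width-2 tree decomposition is:
Bags: B1 = {c, f, g}  B2 = {c, e, g}  B3 = {f, g, h}  B4 = {a, f, g}  B5 = {d, f, g}  B6 = {b, e, g}
Tree: B1–B2, B1–B3, B3–B4, B3–B5, B2–B6
The largest bag has 3 vertices, giving width 2; this decomposition certifies tw(G) ≤ 2. For the lower bound, the 3 vertices {c, e, g} are pairwise adjacent, and any tree decomposition puts a clique entirely inside one bag — forcing width ≥ 2. Therefore the treewidth is 2.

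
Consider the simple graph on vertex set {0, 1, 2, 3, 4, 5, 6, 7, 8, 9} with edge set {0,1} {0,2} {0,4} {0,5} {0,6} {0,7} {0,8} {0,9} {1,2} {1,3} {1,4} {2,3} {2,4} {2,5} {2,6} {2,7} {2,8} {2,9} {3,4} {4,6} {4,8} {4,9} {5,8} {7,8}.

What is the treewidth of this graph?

3

A width-3 tree decomposition is:
Bags: B1 = {1, 2, 3, 4}  B2 = {0, 1, 2, 4}  B3 = {0, 2, 4, 8}  B4 = {0, 2, 5, 8}  B5 = {0, 2, 7, 8}  B6 = {0, 2, 4, 6}  B7 = {0, 2, 4, 9}
Tree: B1–B2, B2–B3, B3–B4, B3–B5, B2–B6, B3–B7
The largest bag has 4 vertices, giving width 3; this decomposition certifies tw(G) ≤ 3. For the lower bound, the 4 vertices {0, 2, 4, 8} are pairwise adjacent, and any tree decomposition puts a clique entirely inside one bag — forcing width ≥ 3. Therefore the treewidth is 3.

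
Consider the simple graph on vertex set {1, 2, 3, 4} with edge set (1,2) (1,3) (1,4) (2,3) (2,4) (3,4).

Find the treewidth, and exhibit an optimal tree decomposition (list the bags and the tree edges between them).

Treewidth 3.
One such decomposition:
Bags: B1 = {1, 2, 3, 4}
Tree: (single bag)

A single bag containing all 4 vertices is trivially a valid decomposition of width 3. Conversely, {1, 2, 3, 4} is a clique of size 4, and the vertices of any clique must share a bag in every tree decomposition; so some bag has ≥ 4 vertices and tw(G) ≥ 3. The upper and lower bounds meet at 3, so that is the treewidth.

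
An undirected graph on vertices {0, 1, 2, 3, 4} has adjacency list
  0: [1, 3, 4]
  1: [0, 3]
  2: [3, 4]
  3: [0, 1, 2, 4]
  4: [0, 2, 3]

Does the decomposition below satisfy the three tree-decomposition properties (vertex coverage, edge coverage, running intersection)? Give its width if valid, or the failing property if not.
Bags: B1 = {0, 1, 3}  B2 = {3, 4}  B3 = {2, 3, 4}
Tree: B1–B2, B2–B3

No — edge (0,4) lies in no bag.

A tree decomposition must satisfy three properties: every vertex lies in some bag; for every edge, both endpoints lie together in some bag; and for every vertex, the bags containing it form a connected subtree. Here edge (0,4) lies in no bag, so the decomposition is invalid.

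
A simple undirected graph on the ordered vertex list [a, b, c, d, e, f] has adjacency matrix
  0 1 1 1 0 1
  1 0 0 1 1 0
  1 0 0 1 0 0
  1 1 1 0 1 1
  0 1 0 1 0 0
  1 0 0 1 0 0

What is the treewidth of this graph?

2

A width-2 tree decomposition is:
Bags: B1 = {a, d, f}  B2 = {a, b, d}  B3 = {a, c, d}  B4 = {b, d, e}
Tree: B1–B2, B2–B3, B2–B4
Each bag holds 3 vertices, so the decomposition has width 2, which upper-bounds the treewidth. On the other hand G contains the 3-clique {b, d, e}. A clique must lie in a single bag of any decomposition, so no decomposition can have width below 2. Combining the bounds, tw(G) = 2.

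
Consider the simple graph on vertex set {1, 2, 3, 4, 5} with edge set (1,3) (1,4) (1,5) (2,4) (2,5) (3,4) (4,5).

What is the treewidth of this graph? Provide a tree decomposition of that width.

Treewidth 2.
One optimal decomposition is:
Bags: B1 = {2, 4, 5}  B2 = {1, 4, 5}  B3 = {1, 3, 4}
Tree: B1–B2, B2–B3

The largest bag has 3 vertices, giving width 2; this decomposition certifies tw(G) ≤ 2. Conversely, {1, 3, 4} is a clique of size 3, and the vertices of any clique must share a bag in every tree decomposition; so some bag has ≥ 3 vertices and tw(G) ≥ 2. Therefore the treewidth is 2.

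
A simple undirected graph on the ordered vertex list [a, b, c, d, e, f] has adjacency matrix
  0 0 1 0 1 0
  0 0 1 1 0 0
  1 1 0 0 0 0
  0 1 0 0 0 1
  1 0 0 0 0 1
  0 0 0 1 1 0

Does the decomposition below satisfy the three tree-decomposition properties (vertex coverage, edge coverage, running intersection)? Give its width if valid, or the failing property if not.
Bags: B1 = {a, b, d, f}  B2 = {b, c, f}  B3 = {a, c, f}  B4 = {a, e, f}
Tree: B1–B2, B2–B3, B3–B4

A tree decomposition must satisfy three properties: every vertex lies in some bag; for every edge, both endpoints lie together in some bag; and for every vertex, the bags containing it form a connected subtree. Here bags containing vertex a are not connected in the tree, so the decomposition is invalid.

No — bags containing vertex a are not connected in the tree.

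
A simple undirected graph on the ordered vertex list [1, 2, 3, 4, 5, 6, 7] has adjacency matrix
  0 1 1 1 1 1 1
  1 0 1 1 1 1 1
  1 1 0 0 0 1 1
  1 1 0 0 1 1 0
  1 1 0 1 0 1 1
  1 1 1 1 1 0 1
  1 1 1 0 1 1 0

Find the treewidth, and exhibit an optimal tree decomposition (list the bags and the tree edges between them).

Treewidth 4.
Bags: B1 = {1, 2, 3, 6, 7}  B2 = {1, 2, 5, 6, 7}  B3 = {1, 2, 4, 5, 6}
Tree: B1–B2, B2–B3

Each bag holds 5 vertices, so the decomposition has width 4, which upper-bounds the treewidth. On the other hand G contains the 5-clique {1, 2, 3, 6, 7}. A clique must lie in a single bag of any decomposition, so no decomposition can have width below 4. Hence tw(G) = 4 exactly.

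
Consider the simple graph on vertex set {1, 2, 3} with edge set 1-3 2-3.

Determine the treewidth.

1

A width-1 tree decomposition is:
Bags: B1 = {1, 3}  B2 = {2, 3}
Tree: B1–B2
Every bag has size at most 2, so the width is 2 − 1 = 1 and tw(G) ≤ 1. Since G has at least one edge (e.g. 1–3), it is not an edgeless graph, so tw(G) ≥ 1. The upper and lower bounds meet at 1, so that is the treewidth.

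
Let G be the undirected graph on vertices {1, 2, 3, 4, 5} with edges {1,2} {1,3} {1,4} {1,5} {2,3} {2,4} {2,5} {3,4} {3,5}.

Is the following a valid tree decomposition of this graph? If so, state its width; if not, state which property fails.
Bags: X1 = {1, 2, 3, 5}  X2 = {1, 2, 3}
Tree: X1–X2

No — vertex 4 appears in no bag.

A tree decomposition must satisfy three properties: every vertex lies in some bag; for every edge, both endpoints lie together in some bag; and for every vertex, the bags containing it form a connected subtree. Here vertex 4 appears in no bag, so the decomposition is invalid.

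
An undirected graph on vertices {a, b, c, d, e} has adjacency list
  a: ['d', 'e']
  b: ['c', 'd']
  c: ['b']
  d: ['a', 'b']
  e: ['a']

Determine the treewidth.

1

A width-1 tree decomposition is:
Bags: B1 = {a, e}  B2 = {a, d}  B3 = {b, d}  B4 = {b, c}
Tree: B1–B2, B2–B3, B3–B4
Every bag has size at most 2, so the width is 2 − 1 = 1 and tw(G) ≤ 1. Since G has at least one edge (e.g. e–a), it is not an edgeless graph, so tw(G) ≥ 1. Combining the bounds, tw(G) = 1.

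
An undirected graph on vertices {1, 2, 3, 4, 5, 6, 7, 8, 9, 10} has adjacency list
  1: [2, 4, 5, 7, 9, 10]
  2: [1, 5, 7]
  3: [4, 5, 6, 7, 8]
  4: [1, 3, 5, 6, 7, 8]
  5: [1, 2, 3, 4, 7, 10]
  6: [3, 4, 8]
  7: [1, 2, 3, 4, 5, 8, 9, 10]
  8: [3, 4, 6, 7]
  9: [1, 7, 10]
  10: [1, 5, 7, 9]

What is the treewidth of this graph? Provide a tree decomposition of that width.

Every bag has size at most 4, so the width is 4 − 1 = 3 and tw(G) ≤ 3. For the lower bound, the 4 vertices {3, 4, 6, 8} are pairwise adjacent, and any tree decomposition puts a clique entirely inside one bag — forcing width ≥ 3. Combining the bounds, tw(G) = 3.

Treewidth 3.
Bags: B1 = {1, 4, 5, 7}  B2 = {3, 4, 5, 7}  B3 = {3, 4, 7, 8}  B4 = {3, 4, 6, 8}  B5 = {1, 5, 7, 10}  B6 = {1, 2, 5, 7}  B7 = {1, 7, 9, 10}
Tree: B1–B2, B2–B3, B3–B4, B1–B5, B5–B6, B5–B7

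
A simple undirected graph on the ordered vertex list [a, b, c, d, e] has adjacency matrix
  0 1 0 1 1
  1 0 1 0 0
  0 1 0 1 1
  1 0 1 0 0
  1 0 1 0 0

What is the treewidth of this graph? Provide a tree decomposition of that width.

Treewidth 2.
Bags: B1 = {a, c, e}  B2 = {a, c, d}  B3 = {a, b, c}
Tree: B1–B2, B2–B3

Each bag holds 3 vertices, so the decomposition has width 2, which upper-bounds the treewidth. Since e–a–d–c–e is a cycle in G, G is not acyclic. Forests are exactly the graphs of treewidth ≤ 1, so tw(G) ≥ 2. The upper and lower bounds meet at 2, so that is the treewidth.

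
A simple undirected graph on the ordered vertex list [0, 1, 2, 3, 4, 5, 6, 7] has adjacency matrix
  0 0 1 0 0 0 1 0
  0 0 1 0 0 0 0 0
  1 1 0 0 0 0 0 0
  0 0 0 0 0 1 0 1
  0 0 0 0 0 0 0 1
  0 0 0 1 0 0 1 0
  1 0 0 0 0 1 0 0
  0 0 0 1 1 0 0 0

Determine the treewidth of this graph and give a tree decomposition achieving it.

Every bag has size at most 2, so the width is 2 − 1 = 1 and tw(G) ≤ 1. Since G has at least one edge (e.g. 1–2), it is not an edgeless graph, so tw(G) ≥ 1. The upper and lower bounds meet at 1, so that is the treewidth.

Treewidth 1.
Bags: B1 = {1, 2}  B2 = {0, 2}  B3 = {0, 6}  B4 = {5, 6}  B5 = {3, 5}  B6 = {3, 7}  B7 = {4, 7}
Tree: B1–B2, B2–B3, B3–B4, B4–B5, B5–B6, B6–B7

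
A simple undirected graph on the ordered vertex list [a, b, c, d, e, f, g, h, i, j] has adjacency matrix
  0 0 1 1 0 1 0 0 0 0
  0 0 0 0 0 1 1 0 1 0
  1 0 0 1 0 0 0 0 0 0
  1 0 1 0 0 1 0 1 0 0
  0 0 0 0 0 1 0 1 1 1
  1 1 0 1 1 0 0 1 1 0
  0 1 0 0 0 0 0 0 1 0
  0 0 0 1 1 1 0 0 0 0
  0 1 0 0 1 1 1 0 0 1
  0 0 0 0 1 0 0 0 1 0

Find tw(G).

A width-2 tree decomposition is:
Bags: B1 = {a, d, f}  B2 = {d, f, h}  B3 = {e, f, h}  B4 = {e, f, i}  B5 = {e, i, j}  B6 = {a, c, d}  B7 = {b, f, i}  B8 = {b, g, i}
Tree: B1–B2, B2–B3, B3–B4, B4–B5, B1–B6, B4–B7, B7–B8
The largest bag has 3 vertices, giving width 2; this decomposition certifies tw(G) ≤ 2. Conversely, {b, g, i} is a clique of size 3, and the vertices of any clique must share a bag in every tree decomposition; so some bag has ≥ 3 vertices and tw(G) ≥ 2. The upper and lower bounds meet at 2, so that is the treewidth.

2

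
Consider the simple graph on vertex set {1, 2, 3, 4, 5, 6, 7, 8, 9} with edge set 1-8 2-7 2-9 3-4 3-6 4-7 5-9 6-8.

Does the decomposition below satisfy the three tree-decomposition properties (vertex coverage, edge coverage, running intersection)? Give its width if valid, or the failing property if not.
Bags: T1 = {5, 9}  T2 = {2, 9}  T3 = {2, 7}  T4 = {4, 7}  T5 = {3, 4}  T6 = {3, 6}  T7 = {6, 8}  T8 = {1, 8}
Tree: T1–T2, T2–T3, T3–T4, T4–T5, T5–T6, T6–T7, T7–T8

Checking the three conditions: (i) the bags cover all of {1, 2, 3, 4, 5, 6, 7, 8, 9}; (ii) for each edge, some bag contains both endpoints; (iii) the bags containing any fixed vertex form a subtree. All hold, so the decomposition is valid with width 2 − 1 = 1.

Yes; width 1.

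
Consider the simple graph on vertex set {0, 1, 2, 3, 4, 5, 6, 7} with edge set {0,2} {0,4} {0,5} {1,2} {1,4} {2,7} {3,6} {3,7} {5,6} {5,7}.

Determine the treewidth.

2

A width-2 tree decomposition is:
Bags: B1 = {3, 5, 6}  B2 = {3, 5, 7}  B3 = {0, 5, 7}  B4 = {0, 2, 7}  B5 = {0, 2, 4}  B6 = {1, 2, 4}
Tree: B1–B2, B2–B3, B3–B4, B4–B5, B5–B6
Each bag holds 3 vertices, so the decomposition has width 2, which upper-bounds the treewidth. For the lower bound, G contains the cycle 6–3–7–5–6, so G is not a forest; only forests have treewidth ≤ 1, hence tw(G) ≥ 2. Hence tw(G) = 2 exactly.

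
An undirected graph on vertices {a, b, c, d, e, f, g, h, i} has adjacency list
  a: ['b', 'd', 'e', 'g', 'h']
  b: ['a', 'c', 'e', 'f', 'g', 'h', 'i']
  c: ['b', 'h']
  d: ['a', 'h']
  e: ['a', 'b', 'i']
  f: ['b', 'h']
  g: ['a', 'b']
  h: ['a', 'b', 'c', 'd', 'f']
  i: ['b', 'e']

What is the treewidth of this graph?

2

A width-2 tree decomposition is:
Bags: B1 = {a, b, e}  B2 = {a, b, h}  B3 = {b, f, h}  B4 = {a, b, g}  B5 = {b, c, h}  B6 = {a, d, h}  B7 = {b, e, i}
Tree: B1–B2, B2–B3, B1–B4, B3–B5, B2–B6, B1–B7
Every bag has size at most 3, so the width is 3 − 1 = 2 and tw(G) ≤ 2. Conversely, {a, d, h} is a clique of size 3, and the vertices of any clique must share a bag in every tree decomposition; so some bag has ≥ 3 vertices and tw(G) ≥ 2. Therefore the treewidth is 2.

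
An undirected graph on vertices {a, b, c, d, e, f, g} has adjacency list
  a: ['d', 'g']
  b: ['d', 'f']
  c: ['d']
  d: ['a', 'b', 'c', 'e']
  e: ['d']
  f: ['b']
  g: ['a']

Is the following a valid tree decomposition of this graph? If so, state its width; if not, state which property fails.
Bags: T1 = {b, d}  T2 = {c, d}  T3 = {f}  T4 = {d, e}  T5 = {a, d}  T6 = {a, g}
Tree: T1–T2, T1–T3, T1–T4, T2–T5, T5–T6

A tree decomposition must satisfy three properties: every vertex lies in some bag; for every edge, both endpoints lie together in some bag; and for every vertex, the bags containing it form a connected subtree. Here edge (b,f) lies in no bag, so the decomposition is invalid.

No — edge (b,f) lies in no bag.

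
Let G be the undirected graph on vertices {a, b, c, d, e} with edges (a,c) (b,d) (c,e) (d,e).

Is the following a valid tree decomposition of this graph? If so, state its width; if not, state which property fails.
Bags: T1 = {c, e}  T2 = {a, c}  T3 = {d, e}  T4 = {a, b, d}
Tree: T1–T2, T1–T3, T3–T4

A tree decomposition must satisfy three properties: every vertex lies in some bag; for every edge, both endpoints lie together in some bag; and for every vertex, the bags containing it form a connected subtree. Here bags containing vertex a are not connected in the tree, so the decomposition is invalid.

No — bags containing vertex a are not connected in the tree.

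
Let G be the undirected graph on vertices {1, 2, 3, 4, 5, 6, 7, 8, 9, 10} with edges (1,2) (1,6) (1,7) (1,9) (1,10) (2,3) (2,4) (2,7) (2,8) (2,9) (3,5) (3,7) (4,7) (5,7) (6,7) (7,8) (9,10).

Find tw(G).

A width-2 tree decomposition is:
Bags: B1 = {1, 2, 7}  B2 = {2, 3, 7}  B3 = {2, 4, 7}  B4 = {1, 2, 9}  B5 = {3, 5, 7}  B6 = {1, 6, 7}  B7 = {1, 9, 10}  B8 = {2, 7, 8}
Tree: B1–B2, B2–B3, B1–B4, B2–B5, B1–B6, B4–B7, B2–B8
The largest bag has 3 vertices, giving width 2; this decomposition certifies tw(G) ≤ 2. Conversely, {1, 2, 9} is a clique of size 3, and the vertices of any clique must share a bag in every tree decomposition; so some bag has ≥ 3 vertices and tw(G) ≥ 2. Therefore the treewidth is 2.

2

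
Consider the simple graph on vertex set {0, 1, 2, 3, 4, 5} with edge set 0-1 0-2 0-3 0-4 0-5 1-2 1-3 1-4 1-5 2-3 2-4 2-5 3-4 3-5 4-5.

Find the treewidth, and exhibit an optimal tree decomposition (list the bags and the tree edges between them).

A single bag containing all 6 vertices is trivially a valid decomposition of width 5. On the other hand G contains the 6-clique {0, 1, 2, 3, 4, 5}. A clique must lie in a single bag of any decomposition, so no decomposition can have width below 5. The upper and lower bounds meet at 5, so that is the treewidth.

Treewidth 5.
Bags: B1 = {0, 1, 2, 3, 4, 5}
Tree: (single bag)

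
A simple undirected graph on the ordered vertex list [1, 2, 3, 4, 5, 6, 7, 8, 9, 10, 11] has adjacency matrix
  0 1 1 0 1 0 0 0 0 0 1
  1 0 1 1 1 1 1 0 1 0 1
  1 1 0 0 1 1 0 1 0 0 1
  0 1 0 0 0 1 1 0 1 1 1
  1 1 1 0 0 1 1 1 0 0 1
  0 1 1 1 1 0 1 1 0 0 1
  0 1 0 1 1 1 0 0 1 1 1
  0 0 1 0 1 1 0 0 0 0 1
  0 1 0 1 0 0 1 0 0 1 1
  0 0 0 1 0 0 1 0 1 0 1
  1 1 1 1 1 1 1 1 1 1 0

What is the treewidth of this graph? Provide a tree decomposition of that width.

Each bag holds 5 vertices, so the decomposition has width 4, which upper-bounds the treewidth. On the other hand G contains the 5-clique {3, 5, 6, 8, 11}. A clique must lie in a single bag of any decomposition, so no decomposition can have width below 4. Combining the bounds, tw(G) = 4.

Treewidth 4.
Bags: B1 = {2, 3, 5, 6, 11}  B2 = {1, 2, 3, 5, 11}  B3 = {2, 5, 6, 7, 11}  B4 = {2, 4, 6, 7, 11}  B5 = {3, 5, 6, 8, 11}  B6 = {2, 4, 7, 9, 11}  B7 = {4, 7, 9, 10, 11}
Tree: B1–B2, B1–B3, B3–B4, B1–B5, B4–B6, B6–B7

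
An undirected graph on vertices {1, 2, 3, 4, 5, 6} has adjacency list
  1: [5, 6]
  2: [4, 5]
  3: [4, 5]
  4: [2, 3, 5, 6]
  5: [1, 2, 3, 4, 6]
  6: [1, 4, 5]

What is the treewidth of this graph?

2

A width-2 tree decomposition is:
Bags: B1 = {4, 5, 6}  B2 = {3, 4, 5}  B3 = {1, 5, 6}  B4 = {2, 4, 5}
Tree: B1–B2, B1–B3, B1–B4
The largest bag has 3 vertices, giving width 2; this decomposition certifies tw(G) ≤ 2. On the other hand G contains the 3-clique {1, 5, 6}. A clique must lie in a single bag of any decomposition, so no decomposition can have width below 2. Hence tw(G) = 2 exactly.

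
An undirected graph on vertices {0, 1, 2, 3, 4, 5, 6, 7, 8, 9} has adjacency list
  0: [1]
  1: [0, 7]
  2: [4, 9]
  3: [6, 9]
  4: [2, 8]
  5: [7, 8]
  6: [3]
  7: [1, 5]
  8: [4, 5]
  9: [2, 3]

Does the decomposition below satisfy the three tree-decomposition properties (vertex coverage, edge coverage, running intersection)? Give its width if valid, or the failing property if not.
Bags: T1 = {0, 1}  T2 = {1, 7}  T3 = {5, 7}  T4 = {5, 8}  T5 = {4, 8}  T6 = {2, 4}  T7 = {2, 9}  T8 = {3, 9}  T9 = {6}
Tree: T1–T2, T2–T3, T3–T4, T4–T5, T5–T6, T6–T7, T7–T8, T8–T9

No — edge (3,6) lies in no bag.

A tree decomposition must satisfy three properties: every vertex lies in some bag; for every edge, both endpoints lie together in some bag; and for every vertex, the bags containing it form a connected subtree. Here edge (3,6) lies in no bag, so the decomposition is invalid.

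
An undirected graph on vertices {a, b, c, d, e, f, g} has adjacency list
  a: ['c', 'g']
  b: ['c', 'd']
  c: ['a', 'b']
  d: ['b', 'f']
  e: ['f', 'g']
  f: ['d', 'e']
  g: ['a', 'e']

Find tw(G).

A width-2 tree decomposition is:
Bags: B1 = {b, c, d}  B2 = {c, d, f}  B3 = {c, e, f}  B4 = {c, e, g}  B5 = {a, c, g}
Tree: B1–B2, B2–B3, B3–B4, B4–B5
The largest bag has 3 vertices, giving width 2; this decomposition certifies tw(G) ≤ 2. The edges c–b–d–f–e–g–a–c form a cycle, so G is not a tree and its treewidth is at least 2. The upper and lower bounds meet at 2, so that is the treewidth.

2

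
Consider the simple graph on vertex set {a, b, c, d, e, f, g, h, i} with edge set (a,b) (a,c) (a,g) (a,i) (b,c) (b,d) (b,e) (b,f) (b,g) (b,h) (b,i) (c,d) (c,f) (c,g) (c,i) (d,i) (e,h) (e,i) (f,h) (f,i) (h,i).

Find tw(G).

3

A width-3 tree decomposition is:
Bags: B1 = {b, f, h, i}  B2 = {b, c, f, i}  B3 = {b, c, d, i}  B4 = {b, e, h, i}  B5 = {a, b, c, i}  B6 = {a, b, c, g}
Tree: B1–B2, B2–B3, B1–B4, B3–B5, B5–B6
The largest bag has 4 vertices, giving width 3; this decomposition certifies tw(G) ≤ 3. On the other hand G contains the 4-clique {a, b, c, g}. A clique must lie in a single bag of any decomposition, so no decomposition can have width below 3. The upper and lower bounds meet at 3, so that is the treewidth.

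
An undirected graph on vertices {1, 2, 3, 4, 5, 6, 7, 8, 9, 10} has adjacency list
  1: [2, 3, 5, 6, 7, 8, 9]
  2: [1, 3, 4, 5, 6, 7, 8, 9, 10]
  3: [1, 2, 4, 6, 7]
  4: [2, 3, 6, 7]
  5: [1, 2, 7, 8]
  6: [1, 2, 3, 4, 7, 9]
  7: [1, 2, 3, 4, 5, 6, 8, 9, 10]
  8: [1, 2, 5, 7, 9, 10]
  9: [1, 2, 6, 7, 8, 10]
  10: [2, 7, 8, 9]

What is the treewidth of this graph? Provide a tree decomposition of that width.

Treewidth 4.
One such decomposition:
Bags: B1 = {1, 2, 5, 7, 8}  B2 = {1, 2, 7, 8, 9}  B3 = {1, 2, 6, 7, 9}  B4 = {1, 2, 3, 6, 7}  B5 = {2, 3, 4, 6, 7}  B6 = {2, 7, 8, 9, 10}
Tree: B1–B2, B2–B3, B3–B4, B4–B5, B2–B6

The largest bag has 5 vertices, giving width 4; this decomposition certifies tw(G) ≤ 4. On the other hand G contains the 5-clique {1, 2, 7, 8, 9}. A clique must lie in a single bag of any decomposition, so no decomposition can have width below 4. Combining the bounds, tw(G) = 4.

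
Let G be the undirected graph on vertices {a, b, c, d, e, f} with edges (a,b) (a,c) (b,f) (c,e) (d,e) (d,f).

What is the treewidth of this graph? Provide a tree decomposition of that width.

Every bag has size at most 3, so the width is 3 − 1 = 2 and tw(G) ≤ 2. The edges a–c–e–d–f–b–a form a cycle, so G is not a tree and its treewidth is at least 2. Therefore the treewidth is 2.

Treewidth 2.
One optimal decomposition is:
Bags: B1 = {a, c, e}  B2 = {a, d, e}  B3 = {a, d, f}  B4 = {a, b, f}
Tree: B1–B2, B2–B3, B3–B4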